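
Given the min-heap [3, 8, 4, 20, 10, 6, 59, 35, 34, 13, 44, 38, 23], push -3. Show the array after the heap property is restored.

append -3 at index 13 → [3, 8, 4, 20, 10, 6, 59, 35, 34, 13, 44, 38, 23, -3]
-3 < parent 59 at index 6, swap → [3, 8, 4, 20, 10, 6, -3, 35, 34, 13, 44, 38, 23, 59]
-3 < parent 4 at index 2, swap → [3, 8, -3, 20, 10, 6, 4, 35, 34, 13, 44, 38, 23, 59]
-3 < parent 3 at index 0, swap → [-3, 8, 3, 20, 10, 6, 4, 35, 34, 13, 44, 38, 23, 59]

[-3, 8, 3, 20, 10, 6, 4, 35, 34, 13, 44, 38, 23, 59]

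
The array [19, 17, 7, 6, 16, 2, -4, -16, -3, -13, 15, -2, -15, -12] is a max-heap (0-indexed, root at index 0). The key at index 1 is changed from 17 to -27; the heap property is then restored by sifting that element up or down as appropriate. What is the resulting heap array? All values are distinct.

set index 1 from 17 to -27 → [19, -27, 7, 6, 16, 2, -4, -16, -3, -13, 15, -2, -15, -12]
-27 vs larger child 16 at index 4, swap → [19, 16, 7, 6, -27, 2, -4, -16, -3, -13, 15, -2, -15, -12]
-27 vs larger child 15 at index 10, swap → [19, 16, 7, 6, 15, 2, -4, -16, -3, -13, -27, -2, -15, -12]

[19, 16, 7, 6, 15, 2, -4, -16, -3, -13, -27, -2, -15, -12]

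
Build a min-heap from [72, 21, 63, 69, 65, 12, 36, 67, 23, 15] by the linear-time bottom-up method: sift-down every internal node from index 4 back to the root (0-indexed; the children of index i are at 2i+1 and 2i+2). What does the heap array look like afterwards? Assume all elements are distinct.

[12, 15, 36, 23, 21, 63, 72, 67, 69, 65]

sift down from index 4:
  65 vs only child 15 at index 9, swap → [72, 21, 63, 69, 15, 12, 36, 67, 23, 65]
sift down from index 3:
  69 vs smaller child 23 at index 8, swap → [72, 21, 63, 23, 15, 12, 36, 67, 69, 65]
sift down from index 2:
  63 vs smaller child 12 at index 5, swap → [72, 21, 12, 23, 15, 63, 36, 67, 69, 65]
sift down from index 1:
  21 vs smaller child 15 at index 4, swap → [72, 15, 12, 23, 21, 63, 36, 67, 69, 65]
sift down from index 0:
  72 vs smaller child 12 at index 2, swap → [12, 15, 72, 23, 21, 63, 36, 67, 69, 65]
  72 vs smaller child 36 at index 6, swap → [12, 15, 36, 23, 21, 63, 72, 67, 69, 65]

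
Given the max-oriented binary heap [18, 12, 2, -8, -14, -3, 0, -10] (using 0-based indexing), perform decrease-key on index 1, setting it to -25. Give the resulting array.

set index 1 from 12 to -25 → [18, -25, 2, -8, -14, -3, 0, -10]
-25 vs larger child -8 at index 3, swap → [18, -8, 2, -25, -14, -3, 0, -10]
-25 vs only child -10 at index 7, swap → [18, -8, 2, -10, -14, -3, 0, -25]

[18, -8, 2, -10, -14, -3, 0, -25]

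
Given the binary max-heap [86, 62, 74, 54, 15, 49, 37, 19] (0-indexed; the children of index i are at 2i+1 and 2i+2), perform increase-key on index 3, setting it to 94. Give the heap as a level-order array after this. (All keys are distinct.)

[94, 86, 74, 62, 15, 49, 37, 19]

set index 3 from 54 to 94 → [86, 62, 74, 94, 15, 49, 37, 19]
94 > parent 62 at index 1, swap → [86, 94, 74, 62, 15, 49, 37, 19]
94 > parent 86 at index 0, swap → [94, 86, 74, 62, 15, 49, 37, 19]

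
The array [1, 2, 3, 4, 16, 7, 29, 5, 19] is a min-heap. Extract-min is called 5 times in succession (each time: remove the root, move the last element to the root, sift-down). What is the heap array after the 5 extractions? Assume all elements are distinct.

extract-min #1 returns 1:
  remove root 1; move last element 19 to root → [19, 2, 3, 4, 16, 7, 29, 5]
  19 vs smaller child 2 at index 1, swap → [2, 19, 3, 4, 16, 7, 29, 5]
  19 vs smaller child 4 at index 3, swap → [2, 4, 3, 19, 16, 7, 29, 5]
  19 vs only child 5 at index 7, swap → [2, 4, 3, 5, 16, 7, 29, 19]
extract-min #2 returns 2:
  remove root 2; move last element 19 to root → [19, 4, 3, 5, 16, 7, 29]
  19 vs smaller child 3 at index 2, swap → [3, 4, 19, 5, 16, 7, 29]
  19 vs smaller child 7 at index 5, swap → [3, 4, 7, 5, 16, 19, 29]
extract-min #3 returns 3:
  remove root 3; move last element 29 to root → [29, 4, 7, 5, 16, 19]
  29 vs smaller child 4 at index 1, swap → [4, 29, 7, 5, 16, 19]
  29 vs smaller child 5 at index 3, swap → [4, 5, 7, 29, 16, 19]
extract-min #4 returns 4:
  remove root 4; move last element 19 to root → [19, 5, 7, 29, 16]
  19 vs smaller child 5 at index 1, swap → [5, 19, 7, 29, 16]
  19 vs smaller child 16 at index 4, swap → [5, 16, 7, 29, 19]
extract-min #5 returns 5:
  remove root 5; move last element 19 to root → [19, 16, 7, 29]
  19 vs smaller child 7 at index 2, swap → [7, 16, 19, 29]

[7, 16, 19, 29]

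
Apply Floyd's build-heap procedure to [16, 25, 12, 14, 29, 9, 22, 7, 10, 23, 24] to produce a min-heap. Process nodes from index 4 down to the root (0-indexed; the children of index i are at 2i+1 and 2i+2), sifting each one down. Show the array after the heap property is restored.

[7, 10, 9, 14, 23, 12, 22, 16, 25, 29, 24]

sift down from index 4:
  29 vs smaller child 23 at index 9, swap → [16, 25, 12, 14, 23, 9, 22, 7, 10, 29, 24]
sift down from index 3:
  14 vs smaller child 7 at index 7, swap → [16, 25, 12, 7, 23, 9, 22, 14, 10, 29, 24]
sift down from index 2:
  12 vs smaller child 9 at index 5, swap → [16, 25, 9, 7, 23, 12, 22, 14, 10, 29, 24]
sift down from index 1:
  25 vs smaller child 7 at index 3, swap → [16, 7, 9, 25, 23, 12, 22, 14, 10, 29, 24]
  25 vs smaller child 10 at index 8, swap → [16, 7, 9, 10, 23, 12, 22, 14, 25, 29, 24]
sift down from index 0:
  16 vs smaller child 7 at index 1, swap → [7, 16, 9, 10, 23, 12, 22, 14, 25, 29, 24]
  16 vs smaller child 10 at index 3, swap → [7, 10, 9, 16, 23, 12, 22, 14, 25, 29, 24]
  16 vs smaller child 14 at index 7, swap → [7, 10, 9, 14, 23, 12, 22, 16, 25, 29, 24]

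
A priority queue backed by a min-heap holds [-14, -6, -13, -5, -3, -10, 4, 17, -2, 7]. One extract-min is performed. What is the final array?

remove root -14; move last element 7 to root → [7, -6, -13, -5, -3, -10, 4, 17, -2]
7 vs smaller child -13 at index 2, swap → [-13, -6, 7, -5, -3, -10, 4, 17, -2]
7 vs smaller child -10 at index 5, swap → [-13, -6, -10, -5, -3, 7, 4, 17, -2]

[-13, -6, -10, -5, -3, 7, 4, 17, -2]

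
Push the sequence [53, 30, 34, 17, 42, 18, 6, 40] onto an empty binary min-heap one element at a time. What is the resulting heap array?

[6, 30, 17, 40, 42, 34, 18, 53]

Insert 53:
  append 53 at index 0 → [53] (no swap needed)
Insert 30:
  append 30 at index 1 → [53, 30]
  30 < parent 53 at index 0, swap → [30, 53]
Insert 34:
  append 34 at index 2 → [30, 53, 34] (no swap needed)
Insert 17:
  append 17 at index 3 → [30, 53, 34, 17]
  17 < parent 53 at index 1, swap → [30, 17, 34, 53]
  17 < parent 30 at index 0, swap → [17, 30, 34, 53]
Insert 42:
  append 42 at index 4 → [17, 30, 34, 53, 42] (no swap needed)
Insert 18:
  append 18 at index 5 → [17, 30, 34, 53, 42, 18]
  18 < parent 34 at index 2, swap → [17, 30, 18, 53, 42, 34]
Insert 6:
  append 6 at index 6 → [17, 30, 18, 53, 42, 34, 6]
  6 < parent 18 at index 2, swap → [17, 30, 6, 53, 42, 34, 18]
  6 < parent 17 at index 0, swap → [6, 30, 17, 53, 42, 34, 18]
Insert 40:
  append 40 at index 7 → [6, 30, 17, 53, 42, 34, 18, 40]
  40 < parent 53 at index 3, swap → [6, 30, 17, 40, 42, 34, 18, 53]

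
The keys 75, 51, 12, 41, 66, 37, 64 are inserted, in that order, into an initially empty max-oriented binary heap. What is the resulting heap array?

Insert 75:
  append 75 at index 0 → [75] (no swap needed)
Insert 51:
  append 51 at index 1 → [75, 51] (no swap needed)
Insert 12:
  append 12 at index 2 → [75, 51, 12] (no swap needed)
Insert 41:
  append 41 at index 3 → [75, 51, 12, 41] (no swap needed)
Insert 66:
  append 66 at index 4 → [75, 51, 12, 41, 66]
  66 > parent 51 at index 1, swap → [75, 66, 12, 41, 51]
Insert 37:
  append 37 at index 5 → [75, 66, 12, 41, 51, 37]
  37 > parent 12 at index 2, swap → [75, 66, 37, 41, 51, 12]
Insert 64:
  append 64 at index 6 → [75, 66, 37, 41, 51, 12, 64]
  64 > parent 37 at index 2, swap → [75, 66, 64, 41, 51, 12, 37]

[75, 66, 64, 41, 51, 12, 37]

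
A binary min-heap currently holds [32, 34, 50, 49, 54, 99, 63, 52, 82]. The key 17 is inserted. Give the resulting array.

[17, 32, 50, 49, 34, 99, 63, 52, 82, 54]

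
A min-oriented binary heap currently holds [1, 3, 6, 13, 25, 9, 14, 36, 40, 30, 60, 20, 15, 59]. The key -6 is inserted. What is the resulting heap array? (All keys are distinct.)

append -6 at index 14 → [1, 3, 6, 13, 25, 9, 14, 36, 40, 30, 60, 20, 15, 59, -6]
-6 < parent 14 at index 6, swap → [1, 3, 6, 13, 25, 9, -6, 36, 40, 30, 60, 20, 15, 59, 14]
-6 < parent 6 at index 2, swap → [1, 3, -6, 13, 25, 9, 6, 36, 40, 30, 60, 20, 15, 59, 14]
-6 < parent 1 at index 0, swap → [-6, 3, 1, 13, 25, 9, 6, 36, 40, 30, 60, 20, 15, 59, 14]

[-6, 3, 1, 13, 25, 9, 6, 36, 40, 30, 60, 20, 15, 59, 14]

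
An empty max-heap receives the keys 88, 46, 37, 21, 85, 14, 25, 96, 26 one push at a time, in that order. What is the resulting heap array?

Insert 88:
  append 88 at index 0 → [88] (no swap needed)
Insert 46:
  append 46 at index 1 → [88, 46] (no swap needed)
Insert 37:
  append 37 at index 2 → [88, 46, 37] (no swap needed)
Insert 21:
  append 21 at index 3 → [88, 46, 37, 21] (no swap needed)
Insert 85:
  append 85 at index 4 → [88, 46, 37, 21, 85]
  85 > parent 46 at index 1, swap → [88, 85, 37, 21, 46]
Insert 14:
  append 14 at index 5 → [88, 85, 37, 21, 46, 14] (no swap needed)
Insert 25:
  append 25 at index 6 → [88, 85, 37, 21, 46, 14, 25] (no swap needed)
Insert 96:
  append 96 at index 7 → [88, 85, 37, 21, 46, 14, 25, 96]
  96 > parent 21 at index 3, swap → [88, 85, 37, 96, 46, 14, 25, 21]
  96 > parent 85 at index 1, swap → [88, 96, 37, 85, 46, 14, 25, 21]
  96 > parent 88 at index 0, swap → [96, 88, 37, 85, 46, 14, 25, 21]
Insert 26:
  append 26 at index 8 → [96, 88, 37, 85, 46, 14, 25, 21, 26] (no swap needed)

[96, 88, 37, 85, 46, 14, 25, 21, 26]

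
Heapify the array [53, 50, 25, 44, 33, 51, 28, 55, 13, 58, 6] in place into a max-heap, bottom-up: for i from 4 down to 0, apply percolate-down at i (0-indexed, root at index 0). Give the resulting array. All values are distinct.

[58, 55, 51, 53, 50, 25, 28, 44, 13, 33, 6]

sift down from index 4:
  33 vs larger child 58 at index 9, swap → [53, 50, 25, 44, 58, 51, 28, 55, 13, 33, 6]
sift down from index 3:
  44 vs larger child 55 at index 7, swap → [53, 50, 25, 55, 58, 51, 28, 44, 13, 33, 6]
sift down from index 2:
  25 vs larger child 51 at index 5, swap → [53, 50, 51, 55, 58, 25, 28, 44, 13, 33, 6]
sift down from index 1:
  50 vs larger child 58 at index 4, swap → [53, 58, 51, 55, 50, 25, 28, 44, 13, 33, 6]
sift down from index 0:
  53 vs larger child 58 at index 1, swap → [58, 53, 51, 55, 50, 25, 28, 44, 13, 33, 6]
  53 vs larger child 55 at index 3, swap → [58, 55, 51, 53, 50, 25, 28, 44, 13, 33, 6]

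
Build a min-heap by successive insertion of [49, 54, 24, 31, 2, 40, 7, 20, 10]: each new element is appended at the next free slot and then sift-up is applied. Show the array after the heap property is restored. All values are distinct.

[2, 10, 7, 20, 31, 49, 40, 54, 24]

Insert 49:
  append 49 at index 0 → [49] (no swap needed)
Insert 54:
  append 54 at index 1 → [49, 54] (no swap needed)
Insert 24:
  append 24 at index 2 → [49, 54, 24]
  24 < parent 49 at index 0, swap → [24, 54, 49]
Insert 31:
  append 31 at index 3 → [24, 54, 49, 31]
  31 < parent 54 at index 1, swap → [24, 31, 49, 54]
Insert 2:
  append 2 at index 4 → [24, 31, 49, 54, 2]
  2 < parent 31 at index 1, swap → [24, 2, 49, 54, 31]
  2 < parent 24 at index 0, swap → [2, 24, 49, 54, 31]
Insert 40:
  append 40 at index 5 → [2, 24, 49, 54, 31, 40]
  40 < parent 49 at index 2, swap → [2, 24, 40, 54, 31, 49]
Insert 7:
  append 7 at index 6 → [2, 24, 40, 54, 31, 49, 7]
  7 < parent 40 at index 2, swap → [2, 24, 7, 54, 31, 49, 40]
Insert 20:
  append 20 at index 7 → [2, 24, 7, 54, 31, 49, 40, 20]
  20 < parent 54 at index 3, swap → [2, 24, 7, 20, 31, 49, 40, 54]
  20 < parent 24 at index 1, swap → [2, 20, 7, 24, 31, 49, 40, 54]
Insert 10:
  append 10 at index 8 → [2, 20, 7, 24, 31, 49, 40, 54, 10]
  10 < parent 24 at index 3, swap → [2, 20, 7, 10, 31, 49, 40, 54, 24]
  10 < parent 20 at index 1, swap → [2, 10, 7, 20, 31, 49, 40, 54, 24]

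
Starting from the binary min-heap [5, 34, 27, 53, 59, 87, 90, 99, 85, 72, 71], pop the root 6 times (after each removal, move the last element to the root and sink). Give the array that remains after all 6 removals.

extract-min #1 returns 5:
  remove root 5; move last element 71 to root → [71, 34, 27, 53, 59, 87, 90, 99, 85, 72]
  71 vs smaller child 27 at index 2, swap → [27, 34, 71, 53, 59, 87, 90, 99, 85, 72]
extract-min #2 returns 27:
  remove root 27; move last element 72 to root → [72, 34, 71, 53, 59, 87, 90, 99, 85]
  72 vs smaller child 34 at index 1, swap → [34, 72, 71, 53, 59, 87, 90, 99, 85]
  72 vs smaller child 53 at index 3, swap → [34, 53, 71, 72, 59, 87, 90, 99, 85]
extract-min #3 returns 34:
  remove root 34; move last element 85 to root → [85, 53, 71, 72, 59, 87, 90, 99]
  85 vs smaller child 53 at index 1, swap → [53, 85, 71, 72, 59, 87, 90, 99]
  85 vs smaller child 59 at index 4, swap → [53, 59, 71, 72, 85, 87, 90, 99]
extract-min #4 returns 53:
  remove root 53; move last element 99 to root → [99, 59, 71, 72, 85, 87, 90]
  99 vs smaller child 59 at index 1, swap → [59, 99, 71, 72, 85, 87, 90]
  99 vs smaller child 72 at index 3, swap → [59, 72, 71, 99, 85, 87, 90]
extract-min #5 returns 59:
  remove root 59; move last element 90 to root → [90, 72, 71, 99, 85, 87]
  90 vs smaller child 71 at index 2, swap → [71, 72, 90, 99, 85, 87]
  90 vs only child 87 at index 5, swap → [71, 72, 87, 99, 85, 90]
extract-min #6 returns 71:
  remove root 71; move last element 90 to root → [90, 72, 87, 99, 85]
  90 vs smaller child 72 at index 1, swap → [72, 90, 87, 99, 85]
  90 vs smaller child 85 at index 4, swap → [72, 85, 87, 99, 90]

[72, 85, 87, 99, 90]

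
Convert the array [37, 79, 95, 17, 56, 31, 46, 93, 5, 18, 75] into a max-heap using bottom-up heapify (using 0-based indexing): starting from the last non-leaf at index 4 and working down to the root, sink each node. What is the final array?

[95, 93, 46, 79, 75, 31, 37, 17, 5, 18, 56]

sift down from index 4:
  56 vs larger child 75 at index 10, swap → [37, 79, 95, 17, 75, 31, 46, 93, 5, 18, 56]
sift down from index 3:
  17 vs larger child 93 at index 7, swap → [37, 79, 95, 93, 75, 31, 46, 17, 5, 18, 56]
sift down from index 2: already satisfies heap property
sift down from index 1:
  79 vs larger child 93 at index 3, swap → [37, 93, 95, 79, 75, 31, 46, 17, 5, 18, 56]
sift down from index 0:
  37 vs larger child 95 at index 2, swap → [95, 93, 37, 79, 75, 31, 46, 17, 5, 18, 56]
  37 vs larger child 46 at index 6, swap → [95, 93, 46, 79, 75, 31, 37, 17, 5, 18, 56]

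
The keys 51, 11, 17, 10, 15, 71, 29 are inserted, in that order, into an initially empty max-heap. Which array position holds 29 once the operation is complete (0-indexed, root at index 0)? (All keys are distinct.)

Insert 51:
  append 51 at index 0 → [51] (no swap needed)
Insert 11:
  append 11 at index 1 → [51, 11] (no swap needed)
Insert 17:
  append 17 at index 2 → [51, 11, 17] (no swap needed)
Insert 10:
  append 10 at index 3 → [51, 11, 17, 10] (no swap needed)
Insert 15:
  append 15 at index 4 → [51, 11, 17, 10, 15]
  15 > parent 11 at index 1, swap → [51, 15, 17, 10, 11]
Insert 71:
  append 71 at index 5 → [51, 15, 17, 10, 11, 71]
  71 > parent 17 at index 2, swap → [51, 15, 71, 10, 11, 17]
  71 > parent 51 at index 0, swap → [71, 15, 51, 10, 11, 17]
Insert 29:
  append 29 at index 6 → [71, 15, 51, 10, 11, 17, 29] (no swap needed)
resulting array: [71, 15, 51, 10, 11, 17, 29]

6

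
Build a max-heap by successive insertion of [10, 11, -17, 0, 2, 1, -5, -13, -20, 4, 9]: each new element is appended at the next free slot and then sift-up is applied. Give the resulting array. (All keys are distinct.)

[11, 10, 1, 0, 9, -17, -5, -13, -20, 2, 4]

Insert 10:
  append 10 at index 0 → [10] (no swap needed)
Insert 11:
  append 11 at index 1 → [10, 11]
  11 > parent 10 at index 0, swap → [11, 10]
Insert -17:
  append -17 at index 2 → [11, 10, -17] (no swap needed)
Insert 0:
  append 0 at index 3 → [11, 10, -17, 0] (no swap needed)
Insert 2:
  append 2 at index 4 → [11, 10, -17, 0, 2] (no swap needed)
Insert 1:
  append 1 at index 5 → [11, 10, -17, 0, 2, 1]
  1 > parent -17 at index 2, swap → [11, 10, 1, 0, 2, -17]
Insert -5:
  append -5 at index 6 → [11, 10, 1, 0, 2, -17, -5] (no swap needed)
Insert -13:
  append -13 at index 7 → [11, 10, 1, 0, 2, -17, -5, -13] (no swap needed)
Insert -20:
  append -20 at index 8 → [11, 10, 1, 0, 2, -17, -5, -13, -20] (no swap needed)
Insert 4:
  append 4 at index 9 → [11, 10, 1, 0, 2, -17, -5, -13, -20, 4]
  4 > parent 2 at index 4, swap → [11, 10, 1, 0, 4, -17, -5, -13, -20, 2]
Insert 9:
  append 9 at index 10 → [11, 10, 1, 0, 4, -17, -5, -13, -20, 2, 9]
  9 > parent 4 at index 4, swap → [11, 10, 1, 0, 9, -17, -5, -13, -20, 2, 4]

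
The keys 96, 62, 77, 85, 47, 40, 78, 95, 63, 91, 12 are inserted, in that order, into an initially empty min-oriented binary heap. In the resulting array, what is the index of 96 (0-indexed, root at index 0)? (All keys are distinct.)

7

Insert 96:
  append 96 at index 0 → [96] (no swap needed)
Insert 62:
  append 62 at index 1 → [96, 62]
  62 < parent 96 at index 0, swap → [62, 96]
Insert 77:
  append 77 at index 2 → [62, 96, 77] (no swap needed)
Insert 85:
  append 85 at index 3 → [62, 96, 77, 85]
  85 < parent 96 at index 1, swap → [62, 85, 77, 96]
Insert 47:
  append 47 at index 4 → [62, 85, 77, 96, 47]
  47 < parent 85 at index 1, swap → [62, 47, 77, 96, 85]
  47 < parent 62 at index 0, swap → [47, 62, 77, 96, 85]
Insert 40:
  append 40 at index 5 → [47, 62, 77, 96, 85, 40]
  40 < parent 77 at index 2, swap → [47, 62, 40, 96, 85, 77]
  40 < parent 47 at index 0, swap → [40, 62, 47, 96, 85, 77]
Insert 78:
  append 78 at index 6 → [40, 62, 47, 96, 85, 77, 78] (no swap needed)
Insert 95:
  append 95 at index 7 → [40, 62, 47, 96, 85, 77, 78, 95]
  95 < parent 96 at index 3, swap → [40, 62, 47, 95, 85, 77, 78, 96]
Insert 63:
  append 63 at index 8 → [40, 62, 47, 95, 85, 77, 78, 96, 63]
  63 < parent 95 at index 3, swap → [40, 62, 47, 63, 85, 77, 78, 96, 95]
Insert 91:
  append 91 at index 9 → [40, 62, 47, 63, 85, 77, 78, 96, 95, 91] (no swap needed)
Insert 12:
  append 12 at index 10 → [40, 62, 47, 63, 85, 77, 78, 96, 95, 91, 12]
  12 < parent 85 at index 4, swap → [40, 62, 47, 63, 12, 77, 78, 96, 95, 91, 85]
  12 < parent 62 at index 1, swap → [40, 12, 47, 63, 62, 77, 78, 96, 95, 91, 85]
  12 < parent 40 at index 0, swap → [12, 40, 47, 63, 62, 77, 78, 96, 95, 91, 85]
resulting array: [12, 40, 47, 63, 62, 77, 78, 96, 95, 91, 85]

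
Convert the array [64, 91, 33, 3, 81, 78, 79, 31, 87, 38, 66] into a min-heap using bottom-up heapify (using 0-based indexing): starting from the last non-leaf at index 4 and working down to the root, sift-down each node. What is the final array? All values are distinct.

sift down from index 4:
  81 vs smaller child 38 at index 9, swap → [64, 91, 33, 3, 38, 78, 79, 31, 87, 81, 66]
sift down from index 3: already satisfies heap property
sift down from index 2: already satisfies heap property
sift down from index 1:
  91 vs smaller child 3 at index 3, swap → [64, 3, 33, 91, 38, 78, 79, 31, 87, 81, 66]
  91 vs smaller child 31 at index 7, swap → [64, 3, 33, 31, 38, 78, 79, 91, 87, 81, 66]
sift down from index 0:
  64 vs smaller child 3 at index 1, swap → [3, 64, 33, 31, 38, 78, 79, 91, 87, 81, 66]
  64 vs smaller child 31 at index 3, swap → [3, 31, 33, 64, 38, 78, 79, 91, 87, 81, 66]

[3, 31, 33, 64, 38, 78, 79, 91, 87, 81, 66]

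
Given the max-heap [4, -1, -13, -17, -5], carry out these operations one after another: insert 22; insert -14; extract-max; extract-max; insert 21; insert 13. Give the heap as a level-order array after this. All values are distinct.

insert 22:
  append 22 at index 5 → [4, -1, -13, -17, -5, 22]
  22 > parent -13 at index 2, swap → [4, -1, 22, -17, -5, -13]
  22 > parent 4 at index 0, swap → [22, -1, 4, -17, -5, -13]
insert -14:
  append -14 at index 6 → [22, -1, 4, -17, -5, -13, -14] (no swap needed)
extract-max → returns 22:
  remove root 22; move last element -14 to root → [-14, -1, 4, -17, -5, -13]
  -14 vs larger child 4 at index 2, swap → [4, -1, -14, -17, -5, -13]
  -14 vs only child -13 at index 5, swap → [4, -1, -13, -17, -5, -14]
extract-max → returns 4:
  remove root 4; move last element -14 to root → [-14, -1, -13, -17, -5]
  -14 vs larger child -1 at index 1, swap → [-1, -14, -13, -17, -5]
  -14 vs larger child -5 at index 4, swap → [-1, -5, -13, -17, -14]
insert 21:
  append 21 at index 5 → [-1, -5, -13, -17, -14, 21]
  21 > parent -13 at index 2, swap → [-1, -5, 21, -17, -14, -13]
  21 > parent -1 at index 0, swap → [21, -5, -1, -17, -14, -13]
insert 13:
  append 13 at index 6 → [21, -5, -1, -17, -14, -13, 13]
  13 > parent -1 at index 2, swap → [21, -5, 13, -17, -14, -13, -1]

[21, -5, 13, -17, -14, -13, -1]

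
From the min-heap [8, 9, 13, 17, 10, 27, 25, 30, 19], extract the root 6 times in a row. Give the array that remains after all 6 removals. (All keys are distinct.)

[25, 27, 30]

extract-min #1 returns 8:
  remove root 8; move last element 19 to root → [19, 9, 13, 17, 10, 27, 25, 30]
  19 vs smaller child 9 at index 1, swap → [9, 19, 13, 17, 10, 27, 25, 30]
  19 vs smaller child 10 at index 4, swap → [9, 10, 13, 17, 19, 27, 25, 30]
extract-min #2 returns 9:
  remove root 9; move last element 30 to root → [30, 10, 13, 17, 19, 27, 25]
  30 vs smaller child 10 at index 1, swap → [10, 30, 13, 17, 19, 27, 25]
  30 vs smaller child 17 at index 3, swap → [10, 17, 13, 30, 19, 27, 25]
extract-min #3 returns 10:
  remove root 10; move last element 25 to root → [25, 17, 13, 30, 19, 27]
  25 vs smaller child 13 at index 2, swap → [13, 17, 25, 30, 19, 27]
extract-min #4 returns 13:
  remove root 13; move last element 27 to root → [27, 17, 25, 30, 19]
  27 vs smaller child 17 at index 1, swap → [17, 27, 25, 30, 19]
  27 vs smaller child 19 at index 4, swap → [17, 19, 25, 30, 27]
extract-min #5 returns 17:
  remove root 17; move last element 27 to root → [27, 19, 25, 30]
  27 vs smaller child 19 at index 1, swap → [19, 27, 25, 30]
extract-min #6 returns 19:
  remove root 19; move last element 30 to root → [30, 27, 25]
  30 vs smaller child 25 at index 2, swap → [25, 27, 30]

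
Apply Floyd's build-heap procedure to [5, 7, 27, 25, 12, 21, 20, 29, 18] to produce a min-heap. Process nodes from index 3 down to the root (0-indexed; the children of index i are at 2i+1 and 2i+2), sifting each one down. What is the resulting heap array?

sift down from index 3:
  25 vs smaller child 18 at index 8, swap → [5, 7, 27, 18, 12, 21, 20, 29, 25]
sift down from index 2:
  27 vs smaller child 20 at index 6, swap → [5, 7, 20, 18, 12, 21, 27, 29, 25]
sift down from index 1: already satisfies heap property
sift down from index 0: already satisfies heap property

[5, 7, 20, 18, 12, 21, 27, 29, 25]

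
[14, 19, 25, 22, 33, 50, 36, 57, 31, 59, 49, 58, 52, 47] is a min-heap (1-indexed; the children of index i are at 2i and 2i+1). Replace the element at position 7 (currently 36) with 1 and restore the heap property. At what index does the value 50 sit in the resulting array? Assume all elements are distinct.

set index 7 from 36 to 1 → [14, 19, 25, 22, 33, 50, 1, 57, 31, 59, 49, 58, 52, 47]
1 < parent 25 at index 3, swap → [14, 19, 1, 22, 33, 50, 25, 57, 31, 59, 49, 58, 52, 47]
1 < parent 14 at index 1, swap → [1, 19, 14, 22, 33, 50, 25, 57, 31, 59, 49, 58, 52, 47]
resulting array: [1, 19, 14, 22, 33, 50, 25, 57, 31, 59, 49, 58, 52, 47]

6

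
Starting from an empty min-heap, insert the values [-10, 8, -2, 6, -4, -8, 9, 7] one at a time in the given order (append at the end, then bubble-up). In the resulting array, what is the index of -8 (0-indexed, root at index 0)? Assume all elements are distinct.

Insert -10:
  append -10 at index 0 → [-10] (no swap needed)
Insert 8:
  append 8 at index 1 → [-10, 8] (no swap needed)
Insert -2:
  append -2 at index 2 → [-10, 8, -2] (no swap needed)
Insert 6:
  append 6 at index 3 → [-10, 8, -2, 6]
  6 < parent 8 at index 1, swap → [-10, 6, -2, 8]
Insert -4:
  append -4 at index 4 → [-10, 6, -2, 8, -4]
  -4 < parent 6 at index 1, swap → [-10, -4, -2, 8, 6]
Insert -8:
  append -8 at index 5 → [-10, -4, -2, 8, 6, -8]
  -8 < parent -2 at index 2, swap → [-10, -4, -8, 8, 6, -2]
Insert 9:
  append 9 at index 6 → [-10, -4, -8, 8, 6, -2, 9] (no swap needed)
Insert 7:
  append 7 at index 7 → [-10, -4, -8, 8, 6, -2, 9, 7]
  7 < parent 8 at index 3, swap → [-10, -4, -8, 7, 6, -2, 9, 8]
resulting array: [-10, -4, -8, 7, 6, -2, 9, 8]

2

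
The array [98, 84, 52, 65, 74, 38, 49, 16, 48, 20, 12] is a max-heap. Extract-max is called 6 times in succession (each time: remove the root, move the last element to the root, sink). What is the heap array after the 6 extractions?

[48, 20, 38, 16, 12]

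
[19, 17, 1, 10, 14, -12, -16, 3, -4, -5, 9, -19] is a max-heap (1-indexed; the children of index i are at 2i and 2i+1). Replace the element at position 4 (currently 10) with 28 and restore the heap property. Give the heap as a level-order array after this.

set index 4 from 10 to 28 → [19, 17, 1, 28, 14, -12, -16, 3, -4, -5, 9, -19]
28 > parent 17 at index 2, swap → [19, 28, 1, 17, 14, -12, -16, 3, -4, -5, 9, -19]
28 > parent 19 at index 1, swap → [28, 19, 1, 17, 14, -12, -16, 3, -4, -5, 9, -19]

[28, 19, 1, 17, 14, -12, -16, 3, -4, -5, 9, -19]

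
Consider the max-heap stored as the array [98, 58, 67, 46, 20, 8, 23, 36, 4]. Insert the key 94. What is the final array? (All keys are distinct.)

append 94 at index 9 → [98, 58, 67, 46, 20, 8, 23, 36, 4, 94]
94 > parent 20 at index 4, swap → [98, 58, 67, 46, 94, 8, 23, 36, 4, 20]
94 > parent 58 at index 1, swap → [98, 94, 67, 46, 58, 8, 23, 36, 4, 20]

[98, 94, 67, 46, 58, 8, 23, 36, 4, 20]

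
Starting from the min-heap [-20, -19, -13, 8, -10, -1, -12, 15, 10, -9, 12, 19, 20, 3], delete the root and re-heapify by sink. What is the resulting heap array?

[-19, -10, -13, 8, -9, -1, -12, 15, 10, 3, 12, 19, 20]

remove root -20; move last element 3 to root → [3, -19, -13, 8, -10, -1, -12, 15, 10, -9, 12, 19, 20]
3 vs smaller child -19 at index 1, swap → [-19, 3, -13, 8, -10, -1, -12, 15, 10, -9, 12, 19, 20]
3 vs smaller child -10 at index 4, swap → [-19, -10, -13, 8, 3, -1, -12, 15, 10, -9, 12, 19, 20]
3 vs smaller child -9 at index 9, swap → [-19, -10, -13, 8, -9, -1, -12, 15, 10, 3, 12, 19, 20]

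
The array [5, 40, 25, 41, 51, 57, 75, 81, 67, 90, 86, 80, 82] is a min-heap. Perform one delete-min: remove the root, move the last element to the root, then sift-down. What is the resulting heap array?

[25, 40, 57, 41, 51, 80, 75, 81, 67, 90, 86, 82]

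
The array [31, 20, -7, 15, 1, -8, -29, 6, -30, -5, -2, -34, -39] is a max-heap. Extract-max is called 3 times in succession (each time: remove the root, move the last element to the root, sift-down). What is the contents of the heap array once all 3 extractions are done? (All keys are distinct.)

extract-max #1 returns 31:
  remove root 31; move last element -39 to root → [-39, 20, -7, 15, 1, -8, -29, 6, -30, -5, -2, -34]
  -39 vs larger child 20 at index 1, swap → [20, -39, -7, 15, 1, -8, -29, 6, -30, -5, -2, -34]
  -39 vs larger child 15 at index 3, swap → [20, 15, -7, -39, 1, -8, -29, 6, -30, -5, -2, -34]
  -39 vs larger child 6 at index 7, swap → [20, 15, -7, 6, 1, -8, -29, -39, -30, -5, -2, -34]
extract-max #2 returns 20:
  remove root 20; move last element -34 to root → [-34, 15, -7, 6, 1, -8, -29, -39, -30, -5, -2]
  -34 vs larger child 15 at index 1, swap → [15, -34, -7, 6, 1, -8, -29, -39, -30, -5, -2]
  -34 vs larger child 6 at index 3, swap → [15, 6, -7, -34, 1, -8, -29, -39, -30, -5, -2]
  -34 vs larger child -30 at index 8, swap → [15, 6, -7, -30, 1, -8, -29, -39, -34, -5, -2]
extract-max #3 returns 15:
  remove root 15; move last element -2 to root → [-2, 6, -7, -30, 1, -8, -29, -39, -34, -5]
  -2 vs larger child 6 at index 1, swap → [6, -2, -7, -30, 1, -8, -29, -39, -34, -5]
  -2 vs larger child 1 at index 4, swap → [6, 1, -7, -30, -2, -8, -29, -39, -34, -5]

[6, 1, -7, -30, -2, -8, -29, -39, -34, -5]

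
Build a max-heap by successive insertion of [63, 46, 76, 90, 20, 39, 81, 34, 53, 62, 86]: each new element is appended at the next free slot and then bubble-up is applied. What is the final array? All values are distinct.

Insert 63:
  append 63 at index 0 → [63] (no swap needed)
Insert 46:
  append 46 at index 1 → [63, 46] (no swap needed)
Insert 76:
  append 76 at index 2 → [63, 46, 76]
  76 > parent 63 at index 0, swap → [76, 46, 63]
Insert 90:
  append 90 at index 3 → [76, 46, 63, 90]
  90 > parent 46 at index 1, swap → [76, 90, 63, 46]
  90 > parent 76 at index 0, swap → [90, 76, 63, 46]
Insert 20:
  append 20 at index 4 → [90, 76, 63, 46, 20] (no swap needed)
Insert 39:
  append 39 at index 5 → [90, 76, 63, 46, 20, 39] (no swap needed)
Insert 81:
  append 81 at index 6 → [90, 76, 63, 46, 20, 39, 81]
  81 > parent 63 at index 2, swap → [90, 76, 81, 46, 20, 39, 63]
Insert 34:
  append 34 at index 7 → [90, 76, 81, 46, 20, 39, 63, 34] (no swap needed)
Insert 53:
  append 53 at index 8 → [90, 76, 81, 46, 20, 39, 63, 34, 53]
  53 > parent 46 at index 3, swap → [90, 76, 81, 53, 20, 39, 63, 34, 46]
Insert 62:
  append 62 at index 9 → [90, 76, 81, 53, 20, 39, 63, 34, 46, 62]
  62 > parent 20 at index 4, swap → [90, 76, 81, 53, 62, 39, 63, 34, 46, 20]
Insert 86:
  append 86 at index 10 → [90, 76, 81, 53, 62, 39, 63, 34, 46, 20, 86]
  86 > parent 62 at index 4, swap → [90, 76, 81, 53, 86, 39, 63, 34, 46, 20, 62]
  86 > parent 76 at index 1, swap → [90, 86, 81, 53, 76, 39, 63, 34, 46, 20, 62]

[90, 86, 81, 53, 76, 39, 63, 34, 46, 20, 62]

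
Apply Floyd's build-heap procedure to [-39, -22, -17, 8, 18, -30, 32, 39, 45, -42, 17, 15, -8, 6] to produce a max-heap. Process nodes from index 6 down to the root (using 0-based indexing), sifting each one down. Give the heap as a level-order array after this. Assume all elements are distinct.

[45, 39, 32, 8, 18, 15, 6, -22, -39, -42, 17, -30, -8, -17]

sift down from index 6: already satisfies heap property
sift down from index 5:
  -30 vs larger child 15 at index 11, swap → [-39, -22, -17, 8, 18, 15, 32, 39, 45, -42, 17, -30, -8, 6]
sift down from index 4: already satisfies heap property
sift down from index 3:
  8 vs larger child 45 at index 8, swap → [-39, -22, -17, 45, 18, 15, 32, 39, 8, -42, 17, -30, -8, 6]
sift down from index 2:
  -17 vs larger child 32 at index 6, swap → [-39, -22, 32, 45, 18, 15, -17, 39, 8, -42, 17, -30, -8, 6]
  -17 vs only child 6 at index 13, swap → [-39, -22, 32, 45, 18, 15, 6, 39, 8, -42, 17, -30, -8, -17]
sift down from index 1:
  -22 vs larger child 45 at index 3, swap → [-39, 45, 32, -22, 18, 15, 6, 39, 8, -42, 17, -30, -8, -17]
  -22 vs larger child 39 at index 7, swap → [-39, 45, 32, 39, 18, 15, 6, -22, 8, -42, 17, -30, -8, -17]
sift down from index 0:
  -39 vs larger child 45 at index 1, swap → [45, -39, 32, 39, 18, 15, 6, -22, 8, -42, 17, -30, -8, -17]
  -39 vs larger child 39 at index 3, swap → [45, 39, 32, -39, 18, 15, 6, -22, 8, -42, 17, -30, -8, -17]
  -39 vs larger child 8 at index 8, swap → [45, 39, 32, 8, 18, 15, 6, -22, -39, -42, 17, -30, -8, -17]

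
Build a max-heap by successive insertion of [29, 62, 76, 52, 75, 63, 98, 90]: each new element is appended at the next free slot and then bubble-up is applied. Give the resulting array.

Insert 29:
  append 29 at index 0 → [29] (no swap needed)
Insert 62:
  append 62 at index 1 → [29, 62]
  62 > parent 29 at index 0, swap → [62, 29]
Insert 76:
  append 76 at index 2 → [62, 29, 76]
  76 > parent 62 at index 0, swap → [76, 29, 62]
Insert 52:
  append 52 at index 3 → [76, 29, 62, 52]
  52 > parent 29 at index 1, swap → [76, 52, 62, 29]
Insert 75:
  append 75 at index 4 → [76, 52, 62, 29, 75]
  75 > parent 52 at index 1, swap → [76, 75, 62, 29, 52]
Insert 63:
  append 63 at index 5 → [76, 75, 62, 29, 52, 63]
  63 > parent 62 at index 2, swap → [76, 75, 63, 29, 52, 62]
Insert 98:
  append 98 at index 6 → [76, 75, 63, 29, 52, 62, 98]
  98 > parent 63 at index 2, swap → [76, 75, 98, 29, 52, 62, 63]
  98 > parent 76 at index 0, swap → [98, 75, 76, 29, 52, 62, 63]
Insert 90:
  append 90 at index 7 → [98, 75, 76, 29, 52, 62, 63, 90]
  90 > parent 29 at index 3, swap → [98, 75, 76, 90, 52, 62, 63, 29]
  90 > parent 75 at index 1, swap → [98, 90, 76, 75, 52, 62, 63, 29]

[98, 90, 76, 75, 52, 62, 63, 29]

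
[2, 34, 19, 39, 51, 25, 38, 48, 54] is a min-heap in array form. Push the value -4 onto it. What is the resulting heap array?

[-4, 2, 19, 39, 34, 25, 38, 48, 54, 51]

append -4 at index 9 → [2, 34, 19, 39, 51, 25, 38, 48, 54, -4]
-4 < parent 51 at index 4, swap → [2, 34, 19, 39, -4, 25, 38, 48, 54, 51]
-4 < parent 34 at index 1, swap → [2, -4, 19, 39, 34, 25, 38, 48, 54, 51]
-4 < parent 2 at index 0, swap → [-4, 2, 19, 39, 34, 25, 38, 48, 54, 51]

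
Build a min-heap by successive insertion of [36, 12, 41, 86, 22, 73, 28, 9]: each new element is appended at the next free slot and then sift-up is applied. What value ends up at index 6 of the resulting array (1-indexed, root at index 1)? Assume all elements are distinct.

Insert 36:
  append 36 at index 1 → [36] (no swap needed)
Insert 12:
  append 12 at index 2 → [36, 12]
  12 < parent 36 at index 1, swap → [12, 36]
Insert 41:
  append 41 at index 3 → [12, 36, 41] (no swap needed)
Insert 86:
  append 86 at index 4 → [12, 36, 41, 86] (no swap needed)
Insert 22:
  append 22 at index 5 → [12, 36, 41, 86, 22]
  22 < parent 36 at index 2, swap → [12, 22, 41, 86, 36]
Insert 73:
  append 73 at index 6 → [12, 22, 41, 86, 36, 73] (no swap needed)
Insert 28:
  append 28 at index 7 → [12, 22, 41, 86, 36, 73, 28]
  28 < parent 41 at index 3, swap → [12, 22, 28, 86, 36, 73, 41]
Insert 9:
  append 9 at index 8 → [12, 22, 28, 86, 36, 73, 41, 9]
  9 < parent 86 at index 4, swap → [12, 22, 28, 9, 36, 73, 41, 86]
  9 < parent 22 at index 2, swap → [12, 9, 28, 22, 36, 73, 41, 86]
  9 < parent 12 at index 1, swap → [9, 12, 28, 22, 36, 73, 41, 86]
resulting array: [9, 12, 28, 22, 36, 73, 41, 86]

73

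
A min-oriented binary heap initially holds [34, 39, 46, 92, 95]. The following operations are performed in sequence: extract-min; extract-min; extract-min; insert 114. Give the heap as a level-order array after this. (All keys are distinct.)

[92, 95, 114]

extract-min → returns 34:
  remove root 34; move last element 95 to root → [95, 39, 46, 92]
  95 vs smaller child 39 at index 1, swap → [39, 95, 46, 92]
  95 vs only child 92 at index 3, swap → [39, 92, 46, 95]
extract-min → returns 39:
  remove root 39; move last element 95 to root → [95, 92, 46]
  95 vs smaller child 46 at index 2, swap → [46, 92, 95]
extract-min → returns 46:
  remove root 46; move last element 95 to root → [95, 92]
  95 vs only child 92 at index 1, swap → [92, 95]
insert 114:
  append 114 at index 2 → [92, 95, 114] (no swap needed)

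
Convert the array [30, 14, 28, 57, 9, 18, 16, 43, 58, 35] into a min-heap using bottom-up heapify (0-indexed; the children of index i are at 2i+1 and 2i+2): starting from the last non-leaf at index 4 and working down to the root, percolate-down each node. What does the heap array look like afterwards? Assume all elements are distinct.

[9, 14, 16, 43, 30, 18, 28, 57, 58, 35]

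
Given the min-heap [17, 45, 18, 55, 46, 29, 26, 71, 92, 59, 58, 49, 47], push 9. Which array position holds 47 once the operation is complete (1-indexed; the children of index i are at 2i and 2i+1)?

13

append 9 at index 14 → [17, 45, 18, 55, 46, 29, 26, 71, 92, 59, 58, 49, 47, 9]
9 < parent 26 at index 7, swap → [17, 45, 18, 55, 46, 29, 9, 71, 92, 59, 58, 49, 47, 26]
9 < parent 18 at index 3, swap → [17, 45, 9, 55, 46, 29, 18, 71, 92, 59, 58, 49, 47, 26]
9 < parent 17 at index 1, swap → [9, 45, 17, 55, 46, 29, 18, 71, 92, 59, 58, 49, 47, 26]
resulting array: [9, 45, 17, 55, 46, 29, 18, 71, 92, 59, 58, 49, 47, 26]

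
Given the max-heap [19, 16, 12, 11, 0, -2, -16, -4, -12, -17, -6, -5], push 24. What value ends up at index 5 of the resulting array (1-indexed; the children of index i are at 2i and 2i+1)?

0

append 24 at index 13 → [19, 16, 12, 11, 0, -2, -16, -4, -12, -17, -6, -5, 24]
24 > parent -2 at index 6, swap → [19, 16, 12, 11, 0, 24, -16, -4, -12, -17, -6, -5, -2]
24 > parent 12 at index 3, swap → [19, 16, 24, 11, 0, 12, -16, -4, -12, -17, -6, -5, -2]
24 > parent 19 at index 1, swap → [24, 16, 19, 11, 0, 12, -16, -4, -12, -17, -6, -5, -2]
resulting array: [24, 16, 19, 11, 0, 12, -16, -4, -12, -17, -6, -5, -2]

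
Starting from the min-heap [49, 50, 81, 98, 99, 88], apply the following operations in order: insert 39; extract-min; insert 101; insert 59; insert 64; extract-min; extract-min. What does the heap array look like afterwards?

insert 39:
  append 39 at index 6 → [49, 50, 81, 98, 99, 88, 39]
  39 < parent 81 at index 2, swap → [49, 50, 39, 98, 99, 88, 81]
  39 < parent 49 at index 0, swap → [39, 50, 49, 98, 99, 88, 81]
extract-min → returns 39:
  remove root 39; move last element 81 to root → [81, 50, 49, 98, 99, 88]
  81 vs smaller child 49 at index 2, swap → [49, 50, 81, 98, 99, 88]
insert 101:
  append 101 at index 6 → [49, 50, 81, 98, 99, 88, 101] (no swap needed)
insert 59:
  append 59 at index 7 → [49, 50, 81, 98, 99, 88, 101, 59]
  59 < parent 98 at index 3, swap → [49, 50, 81, 59, 99, 88, 101, 98]
insert 64:
  append 64 at index 8 → [49, 50, 81, 59, 99, 88, 101, 98, 64] (no swap needed)
extract-min → returns 49:
  remove root 49; move last element 64 to root → [64, 50, 81, 59, 99, 88, 101, 98]
  64 vs smaller child 50 at index 1, swap → [50, 64, 81, 59, 99, 88, 101, 98]
  64 vs smaller child 59 at index 3, swap → [50, 59, 81, 64, 99, 88, 101, 98]
extract-min → returns 50:
  remove root 50; move last element 98 to root → [98, 59, 81, 64, 99, 88, 101]
  98 vs smaller child 59 at index 1, swap → [59, 98, 81, 64, 99, 88, 101]
  98 vs smaller child 64 at index 3, swap → [59, 64, 81, 98, 99, 88, 101]

[59, 64, 81, 98, 99, 88, 101]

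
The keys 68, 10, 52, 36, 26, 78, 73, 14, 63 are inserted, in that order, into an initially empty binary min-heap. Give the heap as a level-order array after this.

[10, 14, 52, 26, 36, 78, 73, 68, 63]

Insert 68:
  append 68 at index 0 → [68] (no swap needed)
Insert 10:
  append 10 at index 1 → [68, 10]
  10 < parent 68 at index 0, swap → [10, 68]
Insert 52:
  append 52 at index 2 → [10, 68, 52] (no swap needed)
Insert 36:
  append 36 at index 3 → [10, 68, 52, 36]
  36 < parent 68 at index 1, swap → [10, 36, 52, 68]
Insert 26:
  append 26 at index 4 → [10, 36, 52, 68, 26]
  26 < parent 36 at index 1, swap → [10, 26, 52, 68, 36]
Insert 78:
  append 78 at index 5 → [10, 26, 52, 68, 36, 78] (no swap needed)
Insert 73:
  append 73 at index 6 → [10, 26, 52, 68, 36, 78, 73] (no swap needed)
Insert 14:
  append 14 at index 7 → [10, 26, 52, 68, 36, 78, 73, 14]
  14 < parent 68 at index 3, swap → [10, 26, 52, 14, 36, 78, 73, 68]
  14 < parent 26 at index 1, swap → [10, 14, 52, 26, 36, 78, 73, 68]
Insert 63:
  append 63 at index 8 → [10, 14, 52, 26, 36, 78, 73, 68, 63] (no swap needed)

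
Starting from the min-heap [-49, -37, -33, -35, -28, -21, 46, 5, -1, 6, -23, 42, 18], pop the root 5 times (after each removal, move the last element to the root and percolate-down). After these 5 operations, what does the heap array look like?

[-23, -1, -21, 5, 6, 42, 46, 18]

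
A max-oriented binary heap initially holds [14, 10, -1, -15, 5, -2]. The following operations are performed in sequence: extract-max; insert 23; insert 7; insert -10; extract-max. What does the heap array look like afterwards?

[10, 5, 7, -10, -2, -1, -15]

extract-max → returns 14:
  remove root 14; move last element -2 to root → [-2, 10, -1, -15, 5]
  -2 vs larger child 10 at index 1, swap → [10, -2, -1, -15, 5]
  -2 vs larger child 5 at index 4, swap → [10, 5, -1, -15, -2]
insert 23:
  append 23 at index 5 → [10, 5, -1, -15, -2, 23]
  23 > parent -1 at index 2, swap → [10, 5, 23, -15, -2, -1]
  23 > parent 10 at index 0, swap → [23, 5, 10, -15, -2, -1]
insert 7:
  append 7 at index 6 → [23, 5, 10, -15, -2, -1, 7] (no swap needed)
insert -10:
  append -10 at index 7 → [23, 5, 10, -15, -2, -1, 7, -10]
  -10 > parent -15 at index 3, swap → [23, 5, 10, -10, -2, -1, 7, -15]
extract-max → returns 23:
  remove root 23; move last element -15 to root → [-15, 5, 10, -10, -2, -1, 7]
  -15 vs larger child 10 at index 2, swap → [10, 5, -15, -10, -2, -1, 7]
  -15 vs larger child 7 at index 6, swap → [10, 5, 7, -10, -2, -1, -15]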